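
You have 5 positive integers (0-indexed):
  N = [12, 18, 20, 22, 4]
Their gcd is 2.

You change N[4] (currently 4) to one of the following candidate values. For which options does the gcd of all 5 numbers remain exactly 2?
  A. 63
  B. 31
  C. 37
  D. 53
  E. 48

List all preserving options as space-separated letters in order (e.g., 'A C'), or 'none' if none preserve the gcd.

Old gcd = 2; gcd of others (without N[4]) = 2
New gcd for candidate v: gcd(2, v). Preserves old gcd iff gcd(2, v) = 2.
  Option A: v=63, gcd(2,63)=1 -> changes
  Option B: v=31, gcd(2,31)=1 -> changes
  Option C: v=37, gcd(2,37)=1 -> changes
  Option D: v=53, gcd(2,53)=1 -> changes
  Option E: v=48, gcd(2,48)=2 -> preserves

Answer: E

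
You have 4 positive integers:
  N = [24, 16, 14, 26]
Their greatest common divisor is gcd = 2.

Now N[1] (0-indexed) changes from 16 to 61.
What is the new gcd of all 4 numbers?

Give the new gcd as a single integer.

Numbers: [24, 16, 14, 26], gcd = 2
Change: index 1, 16 -> 61
gcd of the OTHER numbers (without index 1): gcd([24, 14, 26]) = 2
New gcd = gcd(g_others, new_val) = gcd(2, 61) = 1

Answer: 1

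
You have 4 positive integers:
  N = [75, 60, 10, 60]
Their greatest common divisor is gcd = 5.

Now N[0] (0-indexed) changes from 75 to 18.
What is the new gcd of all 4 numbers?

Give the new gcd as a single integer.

Answer: 2

Derivation:
Numbers: [75, 60, 10, 60], gcd = 5
Change: index 0, 75 -> 18
gcd of the OTHER numbers (without index 0): gcd([60, 10, 60]) = 10
New gcd = gcd(g_others, new_val) = gcd(10, 18) = 2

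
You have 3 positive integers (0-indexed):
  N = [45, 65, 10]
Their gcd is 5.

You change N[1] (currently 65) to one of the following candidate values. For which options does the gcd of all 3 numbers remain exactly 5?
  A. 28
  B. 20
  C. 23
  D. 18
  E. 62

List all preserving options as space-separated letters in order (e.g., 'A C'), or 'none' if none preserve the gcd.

Answer: B

Derivation:
Old gcd = 5; gcd of others (without N[1]) = 5
New gcd for candidate v: gcd(5, v). Preserves old gcd iff gcd(5, v) = 5.
  Option A: v=28, gcd(5,28)=1 -> changes
  Option B: v=20, gcd(5,20)=5 -> preserves
  Option C: v=23, gcd(5,23)=1 -> changes
  Option D: v=18, gcd(5,18)=1 -> changes
  Option E: v=62, gcd(5,62)=1 -> changes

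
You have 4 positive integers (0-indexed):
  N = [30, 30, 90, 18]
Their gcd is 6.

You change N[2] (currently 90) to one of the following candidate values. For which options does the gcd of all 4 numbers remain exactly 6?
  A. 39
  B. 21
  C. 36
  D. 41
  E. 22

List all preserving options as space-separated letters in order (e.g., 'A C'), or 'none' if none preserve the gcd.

Answer: C

Derivation:
Old gcd = 6; gcd of others (without N[2]) = 6
New gcd for candidate v: gcd(6, v). Preserves old gcd iff gcd(6, v) = 6.
  Option A: v=39, gcd(6,39)=3 -> changes
  Option B: v=21, gcd(6,21)=3 -> changes
  Option C: v=36, gcd(6,36)=6 -> preserves
  Option D: v=41, gcd(6,41)=1 -> changes
  Option E: v=22, gcd(6,22)=2 -> changes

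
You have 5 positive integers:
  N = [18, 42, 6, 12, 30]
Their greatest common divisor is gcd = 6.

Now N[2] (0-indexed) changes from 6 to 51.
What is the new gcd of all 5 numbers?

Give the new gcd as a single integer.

Answer: 3

Derivation:
Numbers: [18, 42, 6, 12, 30], gcd = 6
Change: index 2, 6 -> 51
gcd of the OTHER numbers (without index 2): gcd([18, 42, 12, 30]) = 6
New gcd = gcd(g_others, new_val) = gcd(6, 51) = 3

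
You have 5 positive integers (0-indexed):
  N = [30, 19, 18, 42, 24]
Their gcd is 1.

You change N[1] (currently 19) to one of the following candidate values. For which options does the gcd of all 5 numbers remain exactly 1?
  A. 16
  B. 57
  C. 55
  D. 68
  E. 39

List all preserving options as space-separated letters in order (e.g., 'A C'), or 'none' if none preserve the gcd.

Old gcd = 1; gcd of others (without N[1]) = 6
New gcd for candidate v: gcd(6, v). Preserves old gcd iff gcd(6, v) = 1.
  Option A: v=16, gcd(6,16)=2 -> changes
  Option B: v=57, gcd(6,57)=3 -> changes
  Option C: v=55, gcd(6,55)=1 -> preserves
  Option D: v=68, gcd(6,68)=2 -> changes
  Option E: v=39, gcd(6,39)=3 -> changes

Answer: C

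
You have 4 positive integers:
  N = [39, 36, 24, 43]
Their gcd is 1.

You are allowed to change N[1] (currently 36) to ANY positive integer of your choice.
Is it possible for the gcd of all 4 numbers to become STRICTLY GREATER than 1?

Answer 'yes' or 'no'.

Answer: no

Derivation:
Current gcd = 1
gcd of all OTHER numbers (without N[1]=36): gcd([39, 24, 43]) = 1
The new gcd after any change is gcd(1, new_value).
This can be at most 1.
Since 1 = old gcd 1, the gcd can only stay the same or decrease.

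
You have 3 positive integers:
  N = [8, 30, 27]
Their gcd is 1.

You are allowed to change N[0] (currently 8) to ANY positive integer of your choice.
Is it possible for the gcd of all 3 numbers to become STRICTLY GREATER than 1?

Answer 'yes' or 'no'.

Answer: yes

Derivation:
Current gcd = 1
gcd of all OTHER numbers (without N[0]=8): gcd([30, 27]) = 3
The new gcd after any change is gcd(3, new_value).
This can be at most 3.
Since 3 > old gcd 1, the gcd CAN increase (e.g., set N[0] = 3).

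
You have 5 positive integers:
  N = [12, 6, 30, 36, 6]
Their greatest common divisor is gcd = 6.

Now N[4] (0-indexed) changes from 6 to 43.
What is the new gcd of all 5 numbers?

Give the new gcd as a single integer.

Answer: 1

Derivation:
Numbers: [12, 6, 30, 36, 6], gcd = 6
Change: index 4, 6 -> 43
gcd of the OTHER numbers (without index 4): gcd([12, 6, 30, 36]) = 6
New gcd = gcd(g_others, new_val) = gcd(6, 43) = 1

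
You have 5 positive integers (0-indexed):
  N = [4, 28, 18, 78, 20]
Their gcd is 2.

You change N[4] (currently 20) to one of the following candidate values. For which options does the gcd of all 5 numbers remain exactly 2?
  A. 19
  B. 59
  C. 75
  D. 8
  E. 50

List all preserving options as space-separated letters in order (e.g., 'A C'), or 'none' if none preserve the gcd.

Answer: D E

Derivation:
Old gcd = 2; gcd of others (without N[4]) = 2
New gcd for candidate v: gcd(2, v). Preserves old gcd iff gcd(2, v) = 2.
  Option A: v=19, gcd(2,19)=1 -> changes
  Option B: v=59, gcd(2,59)=1 -> changes
  Option C: v=75, gcd(2,75)=1 -> changes
  Option D: v=8, gcd(2,8)=2 -> preserves
  Option E: v=50, gcd(2,50)=2 -> preserves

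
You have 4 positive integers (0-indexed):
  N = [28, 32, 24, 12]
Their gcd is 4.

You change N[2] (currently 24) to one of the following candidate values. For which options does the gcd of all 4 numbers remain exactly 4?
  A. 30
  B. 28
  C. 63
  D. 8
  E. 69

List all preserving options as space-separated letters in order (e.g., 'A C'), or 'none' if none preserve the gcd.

Old gcd = 4; gcd of others (without N[2]) = 4
New gcd for candidate v: gcd(4, v). Preserves old gcd iff gcd(4, v) = 4.
  Option A: v=30, gcd(4,30)=2 -> changes
  Option B: v=28, gcd(4,28)=4 -> preserves
  Option C: v=63, gcd(4,63)=1 -> changes
  Option D: v=8, gcd(4,8)=4 -> preserves
  Option E: v=69, gcd(4,69)=1 -> changes

Answer: B D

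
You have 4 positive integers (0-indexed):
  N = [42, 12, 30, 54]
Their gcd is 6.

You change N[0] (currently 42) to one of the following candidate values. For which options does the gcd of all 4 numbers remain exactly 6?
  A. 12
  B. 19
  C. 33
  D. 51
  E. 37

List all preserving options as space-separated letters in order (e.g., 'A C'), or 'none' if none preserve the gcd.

Answer: A

Derivation:
Old gcd = 6; gcd of others (without N[0]) = 6
New gcd for candidate v: gcd(6, v). Preserves old gcd iff gcd(6, v) = 6.
  Option A: v=12, gcd(6,12)=6 -> preserves
  Option B: v=19, gcd(6,19)=1 -> changes
  Option C: v=33, gcd(6,33)=3 -> changes
  Option D: v=51, gcd(6,51)=3 -> changes
  Option E: v=37, gcd(6,37)=1 -> changes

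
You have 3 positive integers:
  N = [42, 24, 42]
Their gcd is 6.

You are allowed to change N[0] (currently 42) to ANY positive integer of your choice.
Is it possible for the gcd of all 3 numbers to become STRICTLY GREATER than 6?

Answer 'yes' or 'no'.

Current gcd = 6
gcd of all OTHER numbers (without N[0]=42): gcd([24, 42]) = 6
The new gcd after any change is gcd(6, new_value).
This can be at most 6.
Since 6 = old gcd 6, the gcd can only stay the same or decrease.

Answer: no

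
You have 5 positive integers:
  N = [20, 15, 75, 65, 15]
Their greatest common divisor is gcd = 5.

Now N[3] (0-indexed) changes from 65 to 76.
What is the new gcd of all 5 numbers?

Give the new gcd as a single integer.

Numbers: [20, 15, 75, 65, 15], gcd = 5
Change: index 3, 65 -> 76
gcd of the OTHER numbers (without index 3): gcd([20, 15, 75, 15]) = 5
New gcd = gcd(g_others, new_val) = gcd(5, 76) = 1

Answer: 1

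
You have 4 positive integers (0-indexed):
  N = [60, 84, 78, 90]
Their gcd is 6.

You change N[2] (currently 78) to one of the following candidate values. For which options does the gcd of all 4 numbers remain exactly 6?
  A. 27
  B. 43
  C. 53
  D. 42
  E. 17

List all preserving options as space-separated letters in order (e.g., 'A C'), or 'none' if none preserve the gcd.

Old gcd = 6; gcd of others (without N[2]) = 6
New gcd for candidate v: gcd(6, v). Preserves old gcd iff gcd(6, v) = 6.
  Option A: v=27, gcd(6,27)=3 -> changes
  Option B: v=43, gcd(6,43)=1 -> changes
  Option C: v=53, gcd(6,53)=1 -> changes
  Option D: v=42, gcd(6,42)=6 -> preserves
  Option E: v=17, gcd(6,17)=1 -> changes

Answer: D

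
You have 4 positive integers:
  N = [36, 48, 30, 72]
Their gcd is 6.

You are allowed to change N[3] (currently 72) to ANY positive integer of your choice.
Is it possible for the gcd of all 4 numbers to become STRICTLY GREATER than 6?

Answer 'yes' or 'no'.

Current gcd = 6
gcd of all OTHER numbers (without N[3]=72): gcd([36, 48, 30]) = 6
The new gcd after any change is gcd(6, new_value).
This can be at most 6.
Since 6 = old gcd 6, the gcd can only stay the same or decrease.

Answer: no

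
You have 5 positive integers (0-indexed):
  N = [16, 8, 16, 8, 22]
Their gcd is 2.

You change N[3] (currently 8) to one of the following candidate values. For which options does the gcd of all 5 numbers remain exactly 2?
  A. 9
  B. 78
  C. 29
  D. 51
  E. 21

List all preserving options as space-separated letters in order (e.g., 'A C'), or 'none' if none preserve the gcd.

Old gcd = 2; gcd of others (without N[3]) = 2
New gcd for candidate v: gcd(2, v). Preserves old gcd iff gcd(2, v) = 2.
  Option A: v=9, gcd(2,9)=1 -> changes
  Option B: v=78, gcd(2,78)=2 -> preserves
  Option C: v=29, gcd(2,29)=1 -> changes
  Option D: v=51, gcd(2,51)=1 -> changes
  Option E: v=21, gcd(2,21)=1 -> changes

Answer: B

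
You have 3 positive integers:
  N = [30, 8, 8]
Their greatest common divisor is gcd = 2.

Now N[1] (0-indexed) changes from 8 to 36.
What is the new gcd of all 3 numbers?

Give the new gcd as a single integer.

Numbers: [30, 8, 8], gcd = 2
Change: index 1, 8 -> 36
gcd of the OTHER numbers (without index 1): gcd([30, 8]) = 2
New gcd = gcd(g_others, new_val) = gcd(2, 36) = 2

Answer: 2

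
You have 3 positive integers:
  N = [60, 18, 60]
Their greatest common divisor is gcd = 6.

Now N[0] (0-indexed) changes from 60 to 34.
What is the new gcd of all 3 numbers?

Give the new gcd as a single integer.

Answer: 2

Derivation:
Numbers: [60, 18, 60], gcd = 6
Change: index 0, 60 -> 34
gcd of the OTHER numbers (without index 0): gcd([18, 60]) = 6
New gcd = gcd(g_others, new_val) = gcd(6, 34) = 2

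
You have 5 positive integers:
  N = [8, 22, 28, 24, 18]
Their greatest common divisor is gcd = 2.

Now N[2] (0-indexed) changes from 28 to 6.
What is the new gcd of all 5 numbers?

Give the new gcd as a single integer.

Numbers: [8, 22, 28, 24, 18], gcd = 2
Change: index 2, 28 -> 6
gcd of the OTHER numbers (without index 2): gcd([8, 22, 24, 18]) = 2
New gcd = gcd(g_others, new_val) = gcd(2, 6) = 2

Answer: 2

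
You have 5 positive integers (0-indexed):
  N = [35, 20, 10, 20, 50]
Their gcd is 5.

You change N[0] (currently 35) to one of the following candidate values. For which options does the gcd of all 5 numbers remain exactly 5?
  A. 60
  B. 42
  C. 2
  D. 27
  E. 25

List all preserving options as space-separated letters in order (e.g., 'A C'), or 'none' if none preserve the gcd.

Old gcd = 5; gcd of others (without N[0]) = 10
New gcd for candidate v: gcd(10, v). Preserves old gcd iff gcd(10, v) = 5.
  Option A: v=60, gcd(10,60)=10 -> changes
  Option B: v=42, gcd(10,42)=2 -> changes
  Option C: v=2, gcd(10,2)=2 -> changes
  Option D: v=27, gcd(10,27)=1 -> changes
  Option E: v=25, gcd(10,25)=5 -> preserves

Answer: E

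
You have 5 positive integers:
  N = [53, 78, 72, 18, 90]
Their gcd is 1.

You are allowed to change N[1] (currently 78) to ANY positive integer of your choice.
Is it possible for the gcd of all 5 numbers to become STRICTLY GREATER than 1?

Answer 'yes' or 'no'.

Current gcd = 1
gcd of all OTHER numbers (without N[1]=78): gcd([53, 72, 18, 90]) = 1
The new gcd after any change is gcd(1, new_value).
This can be at most 1.
Since 1 = old gcd 1, the gcd can only stay the same or decrease.

Answer: no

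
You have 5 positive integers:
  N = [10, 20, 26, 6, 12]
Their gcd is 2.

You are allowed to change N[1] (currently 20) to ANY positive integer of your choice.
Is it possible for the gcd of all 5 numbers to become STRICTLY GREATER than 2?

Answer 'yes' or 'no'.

Answer: no

Derivation:
Current gcd = 2
gcd of all OTHER numbers (without N[1]=20): gcd([10, 26, 6, 12]) = 2
The new gcd after any change is gcd(2, new_value).
This can be at most 2.
Since 2 = old gcd 2, the gcd can only stay the same or decrease.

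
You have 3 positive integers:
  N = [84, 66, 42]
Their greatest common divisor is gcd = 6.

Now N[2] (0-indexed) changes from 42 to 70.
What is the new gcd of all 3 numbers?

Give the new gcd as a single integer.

Numbers: [84, 66, 42], gcd = 6
Change: index 2, 42 -> 70
gcd of the OTHER numbers (without index 2): gcd([84, 66]) = 6
New gcd = gcd(g_others, new_val) = gcd(6, 70) = 2

Answer: 2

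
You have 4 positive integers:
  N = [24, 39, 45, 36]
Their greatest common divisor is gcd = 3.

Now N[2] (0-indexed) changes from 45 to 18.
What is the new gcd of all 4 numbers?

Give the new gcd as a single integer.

Answer: 3

Derivation:
Numbers: [24, 39, 45, 36], gcd = 3
Change: index 2, 45 -> 18
gcd of the OTHER numbers (without index 2): gcd([24, 39, 36]) = 3
New gcd = gcd(g_others, new_val) = gcd(3, 18) = 3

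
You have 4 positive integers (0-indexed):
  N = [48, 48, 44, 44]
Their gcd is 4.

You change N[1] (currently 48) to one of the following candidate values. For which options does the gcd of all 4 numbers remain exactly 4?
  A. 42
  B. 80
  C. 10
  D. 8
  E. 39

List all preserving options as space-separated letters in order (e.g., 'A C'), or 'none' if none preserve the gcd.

Answer: B D

Derivation:
Old gcd = 4; gcd of others (without N[1]) = 4
New gcd for candidate v: gcd(4, v). Preserves old gcd iff gcd(4, v) = 4.
  Option A: v=42, gcd(4,42)=2 -> changes
  Option B: v=80, gcd(4,80)=4 -> preserves
  Option C: v=10, gcd(4,10)=2 -> changes
  Option D: v=8, gcd(4,8)=4 -> preserves
  Option E: v=39, gcd(4,39)=1 -> changes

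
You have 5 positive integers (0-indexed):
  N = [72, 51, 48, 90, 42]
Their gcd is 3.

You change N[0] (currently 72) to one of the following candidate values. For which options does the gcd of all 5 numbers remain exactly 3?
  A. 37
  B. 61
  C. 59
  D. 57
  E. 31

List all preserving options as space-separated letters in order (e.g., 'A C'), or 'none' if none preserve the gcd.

Old gcd = 3; gcd of others (without N[0]) = 3
New gcd for candidate v: gcd(3, v). Preserves old gcd iff gcd(3, v) = 3.
  Option A: v=37, gcd(3,37)=1 -> changes
  Option B: v=61, gcd(3,61)=1 -> changes
  Option C: v=59, gcd(3,59)=1 -> changes
  Option D: v=57, gcd(3,57)=3 -> preserves
  Option E: v=31, gcd(3,31)=1 -> changes

Answer: D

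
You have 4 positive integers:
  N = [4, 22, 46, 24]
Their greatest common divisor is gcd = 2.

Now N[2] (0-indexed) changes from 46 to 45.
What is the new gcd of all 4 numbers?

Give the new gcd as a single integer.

Answer: 1

Derivation:
Numbers: [4, 22, 46, 24], gcd = 2
Change: index 2, 46 -> 45
gcd of the OTHER numbers (without index 2): gcd([4, 22, 24]) = 2
New gcd = gcd(g_others, new_val) = gcd(2, 45) = 1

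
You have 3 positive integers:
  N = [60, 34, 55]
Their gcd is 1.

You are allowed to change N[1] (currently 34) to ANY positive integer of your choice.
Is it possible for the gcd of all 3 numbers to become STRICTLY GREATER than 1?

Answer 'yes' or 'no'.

Current gcd = 1
gcd of all OTHER numbers (without N[1]=34): gcd([60, 55]) = 5
The new gcd after any change is gcd(5, new_value).
This can be at most 5.
Since 5 > old gcd 1, the gcd CAN increase (e.g., set N[1] = 5).

Answer: yes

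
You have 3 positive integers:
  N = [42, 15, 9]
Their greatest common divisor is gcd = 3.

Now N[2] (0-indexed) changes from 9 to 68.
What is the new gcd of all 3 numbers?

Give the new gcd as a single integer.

Numbers: [42, 15, 9], gcd = 3
Change: index 2, 9 -> 68
gcd of the OTHER numbers (without index 2): gcd([42, 15]) = 3
New gcd = gcd(g_others, new_val) = gcd(3, 68) = 1

Answer: 1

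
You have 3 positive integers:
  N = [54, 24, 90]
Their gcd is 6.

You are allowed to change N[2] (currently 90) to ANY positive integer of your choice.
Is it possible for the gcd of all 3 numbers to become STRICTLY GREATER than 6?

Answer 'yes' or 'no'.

Answer: no

Derivation:
Current gcd = 6
gcd of all OTHER numbers (without N[2]=90): gcd([54, 24]) = 6
The new gcd after any change is gcd(6, new_value).
This can be at most 6.
Since 6 = old gcd 6, the gcd can only stay the same or decrease.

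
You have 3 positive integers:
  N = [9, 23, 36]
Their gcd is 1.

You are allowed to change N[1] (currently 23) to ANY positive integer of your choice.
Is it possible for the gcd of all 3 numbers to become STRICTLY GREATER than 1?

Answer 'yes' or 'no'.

Answer: yes

Derivation:
Current gcd = 1
gcd of all OTHER numbers (without N[1]=23): gcd([9, 36]) = 9
The new gcd after any change is gcd(9, new_value).
This can be at most 9.
Since 9 > old gcd 1, the gcd CAN increase (e.g., set N[1] = 9).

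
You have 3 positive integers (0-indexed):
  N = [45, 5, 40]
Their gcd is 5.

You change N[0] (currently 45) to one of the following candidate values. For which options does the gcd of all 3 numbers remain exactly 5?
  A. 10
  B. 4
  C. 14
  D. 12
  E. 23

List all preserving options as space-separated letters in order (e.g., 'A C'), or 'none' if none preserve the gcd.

Old gcd = 5; gcd of others (without N[0]) = 5
New gcd for candidate v: gcd(5, v). Preserves old gcd iff gcd(5, v) = 5.
  Option A: v=10, gcd(5,10)=5 -> preserves
  Option B: v=4, gcd(5,4)=1 -> changes
  Option C: v=14, gcd(5,14)=1 -> changes
  Option D: v=12, gcd(5,12)=1 -> changes
  Option E: v=23, gcd(5,23)=1 -> changes

Answer: A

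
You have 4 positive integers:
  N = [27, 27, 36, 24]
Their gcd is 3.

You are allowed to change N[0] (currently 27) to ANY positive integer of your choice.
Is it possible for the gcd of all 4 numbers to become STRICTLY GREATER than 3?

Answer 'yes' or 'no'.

Current gcd = 3
gcd of all OTHER numbers (without N[0]=27): gcd([27, 36, 24]) = 3
The new gcd after any change is gcd(3, new_value).
This can be at most 3.
Since 3 = old gcd 3, the gcd can only stay the same or decrease.

Answer: no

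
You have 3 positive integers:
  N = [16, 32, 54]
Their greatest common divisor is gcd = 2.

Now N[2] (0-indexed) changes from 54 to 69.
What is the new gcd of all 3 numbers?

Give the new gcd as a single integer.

Numbers: [16, 32, 54], gcd = 2
Change: index 2, 54 -> 69
gcd of the OTHER numbers (without index 2): gcd([16, 32]) = 16
New gcd = gcd(g_others, new_val) = gcd(16, 69) = 1

Answer: 1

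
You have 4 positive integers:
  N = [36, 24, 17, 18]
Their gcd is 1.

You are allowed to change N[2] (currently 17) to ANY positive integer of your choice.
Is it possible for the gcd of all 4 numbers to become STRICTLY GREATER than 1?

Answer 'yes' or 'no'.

Current gcd = 1
gcd of all OTHER numbers (without N[2]=17): gcd([36, 24, 18]) = 6
The new gcd after any change is gcd(6, new_value).
This can be at most 6.
Since 6 > old gcd 1, the gcd CAN increase (e.g., set N[2] = 6).

Answer: yes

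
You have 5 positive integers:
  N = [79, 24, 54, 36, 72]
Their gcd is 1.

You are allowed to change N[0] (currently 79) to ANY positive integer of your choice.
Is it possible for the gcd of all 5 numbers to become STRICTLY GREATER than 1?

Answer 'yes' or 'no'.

Answer: yes

Derivation:
Current gcd = 1
gcd of all OTHER numbers (without N[0]=79): gcd([24, 54, 36, 72]) = 6
The new gcd after any change is gcd(6, new_value).
This can be at most 6.
Since 6 > old gcd 1, the gcd CAN increase (e.g., set N[0] = 6).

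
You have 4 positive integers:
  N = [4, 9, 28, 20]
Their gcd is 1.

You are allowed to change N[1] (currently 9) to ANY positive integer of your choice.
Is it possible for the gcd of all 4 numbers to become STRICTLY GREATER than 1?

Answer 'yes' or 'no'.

Answer: yes

Derivation:
Current gcd = 1
gcd of all OTHER numbers (without N[1]=9): gcd([4, 28, 20]) = 4
The new gcd after any change is gcd(4, new_value).
This can be at most 4.
Since 4 > old gcd 1, the gcd CAN increase (e.g., set N[1] = 4).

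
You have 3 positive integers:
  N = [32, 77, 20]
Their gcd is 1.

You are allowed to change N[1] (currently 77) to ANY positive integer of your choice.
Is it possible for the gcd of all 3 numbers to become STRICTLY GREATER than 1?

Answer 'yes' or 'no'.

Answer: yes

Derivation:
Current gcd = 1
gcd of all OTHER numbers (without N[1]=77): gcd([32, 20]) = 4
The new gcd after any change is gcd(4, new_value).
This can be at most 4.
Since 4 > old gcd 1, the gcd CAN increase (e.g., set N[1] = 4).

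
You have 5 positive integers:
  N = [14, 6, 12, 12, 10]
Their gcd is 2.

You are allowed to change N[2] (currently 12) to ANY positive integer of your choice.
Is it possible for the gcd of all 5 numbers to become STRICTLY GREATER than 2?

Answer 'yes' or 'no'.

Answer: no

Derivation:
Current gcd = 2
gcd of all OTHER numbers (without N[2]=12): gcd([14, 6, 12, 10]) = 2
The new gcd after any change is gcd(2, new_value).
This can be at most 2.
Since 2 = old gcd 2, the gcd can only stay the same or decrease.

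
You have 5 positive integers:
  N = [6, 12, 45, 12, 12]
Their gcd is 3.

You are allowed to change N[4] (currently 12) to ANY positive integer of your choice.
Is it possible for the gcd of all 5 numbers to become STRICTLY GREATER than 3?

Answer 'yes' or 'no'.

Answer: no

Derivation:
Current gcd = 3
gcd of all OTHER numbers (without N[4]=12): gcd([6, 12, 45, 12]) = 3
The new gcd after any change is gcd(3, new_value).
This can be at most 3.
Since 3 = old gcd 3, the gcd can only stay the same or decrease.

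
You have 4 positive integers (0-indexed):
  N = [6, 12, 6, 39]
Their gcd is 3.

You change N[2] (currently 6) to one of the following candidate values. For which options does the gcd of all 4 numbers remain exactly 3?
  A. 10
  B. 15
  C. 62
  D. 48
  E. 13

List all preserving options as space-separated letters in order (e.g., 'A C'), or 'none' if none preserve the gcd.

Old gcd = 3; gcd of others (without N[2]) = 3
New gcd for candidate v: gcd(3, v). Preserves old gcd iff gcd(3, v) = 3.
  Option A: v=10, gcd(3,10)=1 -> changes
  Option B: v=15, gcd(3,15)=3 -> preserves
  Option C: v=62, gcd(3,62)=1 -> changes
  Option D: v=48, gcd(3,48)=3 -> preserves
  Option E: v=13, gcd(3,13)=1 -> changes

Answer: B D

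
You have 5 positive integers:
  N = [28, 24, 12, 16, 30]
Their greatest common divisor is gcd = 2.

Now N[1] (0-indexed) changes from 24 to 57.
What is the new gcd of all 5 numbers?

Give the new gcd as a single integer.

Answer: 1

Derivation:
Numbers: [28, 24, 12, 16, 30], gcd = 2
Change: index 1, 24 -> 57
gcd of the OTHER numbers (without index 1): gcd([28, 12, 16, 30]) = 2
New gcd = gcd(g_others, new_val) = gcd(2, 57) = 1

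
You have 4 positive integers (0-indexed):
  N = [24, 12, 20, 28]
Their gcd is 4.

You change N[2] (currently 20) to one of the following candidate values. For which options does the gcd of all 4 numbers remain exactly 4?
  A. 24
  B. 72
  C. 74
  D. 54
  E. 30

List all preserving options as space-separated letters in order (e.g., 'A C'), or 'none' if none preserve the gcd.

Old gcd = 4; gcd of others (without N[2]) = 4
New gcd for candidate v: gcd(4, v). Preserves old gcd iff gcd(4, v) = 4.
  Option A: v=24, gcd(4,24)=4 -> preserves
  Option B: v=72, gcd(4,72)=4 -> preserves
  Option C: v=74, gcd(4,74)=2 -> changes
  Option D: v=54, gcd(4,54)=2 -> changes
  Option E: v=30, gcd(4,30)=2 -> changes

Answer: A B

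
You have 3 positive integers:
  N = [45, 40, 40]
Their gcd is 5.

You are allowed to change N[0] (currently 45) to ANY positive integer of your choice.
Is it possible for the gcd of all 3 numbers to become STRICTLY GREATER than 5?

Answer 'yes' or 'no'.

Answer: yes

Derivation:
Current gcd = 5
gcd of all OTHER numbers (without N[0]=45): gcd([40, 40]) = 40
The new gcd after any change is gcd(40, new_value).
This can be at most 40.
Since 40 > old gcd 5, the gcd CAN increase (e.g., set N[0] = 40).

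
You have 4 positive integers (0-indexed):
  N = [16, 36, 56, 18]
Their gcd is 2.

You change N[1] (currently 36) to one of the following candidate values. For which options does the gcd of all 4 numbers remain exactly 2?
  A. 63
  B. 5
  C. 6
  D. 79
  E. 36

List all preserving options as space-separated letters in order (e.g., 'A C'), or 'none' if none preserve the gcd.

Answer: C E

Derivation:
Old gcd = 2; gcd of others (without N[1]) = 2
New gcd for candidate v: gcd(2, v). Preserves old gcd iff gcd(2, v) = 2.
  Option A: v=63, gcd(2,63)=1 -> changes
  Option B: v=5, gcd(2,5)=1 -> changes
  Option C: v=6, gcd(2,6)=2 -> preserves
  Option D: v=79, gcd(2,79)=1 -> changes
  Option E: v=36, gcd(2,36)=2 -> preserves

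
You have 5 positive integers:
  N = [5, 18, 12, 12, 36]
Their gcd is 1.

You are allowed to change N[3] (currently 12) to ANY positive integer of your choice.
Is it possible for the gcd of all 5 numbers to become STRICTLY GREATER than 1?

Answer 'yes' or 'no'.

Current gcd = 1
gcd of all OTHER numbers (without N[3]=12): gcd([5, 18, 12, 36]) = 1
The new gcd after any change is gcd(1, new_value).
This can be at most 1.
Since 1 = old gcd 1, the gcd can only stay the same or decrease.

Answer: no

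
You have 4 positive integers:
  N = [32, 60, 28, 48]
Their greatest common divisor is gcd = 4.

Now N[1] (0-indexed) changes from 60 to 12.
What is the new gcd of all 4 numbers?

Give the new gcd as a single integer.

Answer: 4

Derivation:
Numbers: [32, 60, 28, 48], gcd = 4
Change: index 1, 60 -> 12
gcd of the OTHER numbers (without index 1): gcd([32, 28, 48]) = 4
New gcd = gcd(g_others, new_val) = gcd(4, 12) = 4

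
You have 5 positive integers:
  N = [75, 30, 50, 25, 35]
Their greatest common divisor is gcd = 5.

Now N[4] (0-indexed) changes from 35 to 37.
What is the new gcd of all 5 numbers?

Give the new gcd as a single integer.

Answer: 1

Derivation:
Numbers: [75, 30, 50, 25, 35], gcd = 5
Change: index 4, 35 -> 37
gcd of the OTHER numbers (without index 4): gcd([75, 30, 50, 25]) = 5
New gcd = gcd(g_others, new_val) = gcd(5, 37) = 1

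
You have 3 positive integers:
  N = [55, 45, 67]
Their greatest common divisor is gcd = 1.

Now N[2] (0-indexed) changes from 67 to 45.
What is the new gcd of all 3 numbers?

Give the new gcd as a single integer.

Answer: 5

Derivation:
Numbers: [55, 45, 67], gcd = 1
Change: index 2, 67 -> 45
gcd of the OTHER numbers (without index 2): gcd([55, 45]) = 5
New gcd = gcd(g_others, new_val) = gcd(5, 45) = 5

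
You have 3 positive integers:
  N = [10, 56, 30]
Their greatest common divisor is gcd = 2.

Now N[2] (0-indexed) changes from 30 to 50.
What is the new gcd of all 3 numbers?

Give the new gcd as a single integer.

Numbers: [10, 56, 30], gcd = 2
Change: index 2, 30 -> 50
gcd of the OTHER numbers (without index 2): gcd([10, 56]) = 2
New gcd = gcd(g_others, new_val) = gcd(2, 50) = 2

Answer: 2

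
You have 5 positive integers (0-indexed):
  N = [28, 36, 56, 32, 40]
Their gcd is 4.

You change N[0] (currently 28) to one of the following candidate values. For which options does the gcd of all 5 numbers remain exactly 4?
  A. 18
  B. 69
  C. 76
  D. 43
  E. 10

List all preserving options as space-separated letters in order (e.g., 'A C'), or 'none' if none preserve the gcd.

Old gcd = 4; gcd of others (without N[0]) = 4
New gcd for candidate v: gcd(4, v). Preserves old gcd iff gcd(4, v) = 4.
  Option A: v=18, gcd(4,18)=2 -> changes
  Option B: v=69, gcd(4,69)=1 -> changes
  Option C: v=76, gcd(4,76)=4 -> preserves
  Option D: v=43, gcd(4,43)=1 -> changes
  Option E: v=10, gcd(4,10)=2 -> changes

Answer: C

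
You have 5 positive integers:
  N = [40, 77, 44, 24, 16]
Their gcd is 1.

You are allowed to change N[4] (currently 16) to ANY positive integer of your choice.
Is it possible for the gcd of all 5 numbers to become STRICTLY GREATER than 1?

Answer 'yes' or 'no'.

Answer: no

Derivation:
Current gcd = 1
gcd of all OTHER numbers (without N[4]=16): gcd([40, 77, 44, 24]) = 1
The new gcd after any change is gcd(1, new_value).
This can be at most 1.
Since 1 = old gcd 1, the gcd can only stay the same or decrease.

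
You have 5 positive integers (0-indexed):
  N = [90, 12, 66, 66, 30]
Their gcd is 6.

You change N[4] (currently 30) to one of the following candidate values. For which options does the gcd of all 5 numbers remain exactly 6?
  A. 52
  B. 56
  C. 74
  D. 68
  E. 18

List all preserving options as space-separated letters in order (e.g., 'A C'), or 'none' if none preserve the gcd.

Answer: E

Derivation:
Old gcd = 6; gcd of others (without N[4]) = 6
New gcd for candidate v: gcd(6, v). Preserves old gcd iff gcd(6, v) = 6.
  Option A: v=52, gcd(6,52)=2 -> changes
  Option B: v=56, gcd(6,56)=2 -> changes
  Option C: v=74, gcd(6,74)=2 -> changes
  Option D: v=68, gcd(6,68)=2 -> changes
  Option E: v=18, gcd(6,18)=6 -> preserves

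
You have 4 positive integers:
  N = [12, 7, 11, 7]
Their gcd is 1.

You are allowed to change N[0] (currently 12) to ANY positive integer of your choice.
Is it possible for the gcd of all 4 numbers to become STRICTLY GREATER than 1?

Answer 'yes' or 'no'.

Answer: no

Derivation:
Current gcd = 1
gcd of all OTHER numbers (without N[0]=12): gcd([7, 11, 7]) = 1
The new gcd after any change is gcd(1, new_value).
This can be at most 1.
Since 1 = old gcd 1, the gcd can only stay the same or decrease.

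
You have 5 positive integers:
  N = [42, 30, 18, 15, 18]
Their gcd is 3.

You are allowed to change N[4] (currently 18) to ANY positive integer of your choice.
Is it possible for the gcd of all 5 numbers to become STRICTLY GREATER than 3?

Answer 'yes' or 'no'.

Answer: no

Derivation:
Current gcd = 3
gcd of all OTHER numbers (without N[4]=18): gcd([42, 30, 18, 15]) = 3
The new gcd after any change is gcd(3, new_value).
This can be at most 3.
Since 3 = old gcd 3, the gcd can only stay the same or decrease.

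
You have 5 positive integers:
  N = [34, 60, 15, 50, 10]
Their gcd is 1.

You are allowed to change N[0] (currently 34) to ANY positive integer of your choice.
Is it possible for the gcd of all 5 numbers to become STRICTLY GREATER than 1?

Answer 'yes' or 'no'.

Answer: yes

Derivation:
Current gcd = 1
gcd of all OTHER numbers (without N[0]=34): gcd([60, 15, 50, 10]) = 5
The new gcd after any change is gcd(5, new_value).
This can be at most 5.
Since 5 > old gcd 1, the gcd CAN increase (e.g., set N[0] = 5).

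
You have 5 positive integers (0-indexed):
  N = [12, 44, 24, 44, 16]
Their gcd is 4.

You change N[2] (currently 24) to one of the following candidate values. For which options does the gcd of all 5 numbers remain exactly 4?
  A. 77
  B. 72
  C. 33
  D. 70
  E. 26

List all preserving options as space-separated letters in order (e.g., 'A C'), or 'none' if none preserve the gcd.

Old gcd = 4; gcd of others (without N[2]) = 4
New gcd for candidate v: gcd(4, v). Preserves old gcd iff gcd(4, v) = 4.
  Option A: v=77, gcd(4,77)=1 -> changes
  Option B: v=72, gcd(4,72)=4 -> preserves
  Option C: v=33, gcd(4,33)=1 -> changes
  Option D: v=70, gcd(4,70)=2 -> changes
  Option E: v=26, gcd(4,26)=2 -> changes

Answer: B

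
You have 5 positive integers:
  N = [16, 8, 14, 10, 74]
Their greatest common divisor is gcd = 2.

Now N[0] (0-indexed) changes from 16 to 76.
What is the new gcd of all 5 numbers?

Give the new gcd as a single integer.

Numbers: [16, 8, 14, 10, 74], gcd = 2
Change: index 0, 16 -> 76
gcd of the OTHER numbers (without index 0): gcd([8, 14, 10, 74]) = 2
New gcd = gcd(g_others, new_val) = gcd(2, 76) = 2

Answer: 2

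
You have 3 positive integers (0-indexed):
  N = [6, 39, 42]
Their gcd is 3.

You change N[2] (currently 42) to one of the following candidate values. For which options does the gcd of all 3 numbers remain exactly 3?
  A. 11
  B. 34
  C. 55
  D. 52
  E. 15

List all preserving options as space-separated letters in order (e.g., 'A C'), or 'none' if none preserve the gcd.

Old gcd = 3; gcd of others (without N[2]) = 3
New gcd for candidate v: gcd(3, v). Preserves old gcd iff gcd(3, v) = 3.
  Option A: v=11, gcd(3,11)=1 -> changes
  Option B: v=34, gcd(3,34)=1 -> changes
  Option C: v=55, gcd(3,55)=1 -> changes
  Option D: v=52, gcd(3,52)=1 -> changes
  Option E: v=15, gcd(3,15)=3 -> preserves

Answer: E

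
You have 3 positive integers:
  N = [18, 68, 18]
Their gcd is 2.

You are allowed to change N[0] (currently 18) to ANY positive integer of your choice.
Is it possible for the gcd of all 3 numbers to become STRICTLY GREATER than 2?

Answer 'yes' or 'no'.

Answer: no

Derivation:
Current gcd = 2
gcd of all OTHER numbers (without N[0]=18): gcd([68, 18]) = 2
The new gcd after any change is gcd(2, new_value).
This can be at most 2.
Since 2 = old gcd 2, the gcd can only stay the same or decrease.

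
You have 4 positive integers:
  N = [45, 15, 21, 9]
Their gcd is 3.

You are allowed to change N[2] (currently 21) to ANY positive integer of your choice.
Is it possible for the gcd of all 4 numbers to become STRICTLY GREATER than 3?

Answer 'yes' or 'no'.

Answer: no

Derivation:
Current gcd = 3
gcd of all OTHER numbers (without N[2]=21): gcd([45, 15, 9]) = 3
The new gcd after any change is gcd(3, new_value).
This can be at most 3.
Since 3 = old gcd 3, the gcd can only stay the same or decrease.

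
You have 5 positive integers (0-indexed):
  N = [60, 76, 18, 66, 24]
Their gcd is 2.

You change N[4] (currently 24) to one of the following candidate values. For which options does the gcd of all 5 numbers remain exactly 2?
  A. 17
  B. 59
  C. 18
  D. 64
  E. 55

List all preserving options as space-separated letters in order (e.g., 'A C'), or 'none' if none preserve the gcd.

Answer: C D

Derivation:
Old gcd = 2; gcd of others (without N[4]) = 2
New gcd for candidate v: gcd(2, v). Preserves old gcd iff gcd(2, v) = 2.
  Option A: v=17, gcd(2,17)=1 -> changes
  Option B: v=59, gcd(2,59)=1 -> changes
  Option C: v=18, gcd(2,18)=2 -> preserves
  Option D: v=64, gcd(2,64)=2 -> preserves
  Option E: v=55, gcd(2,55)=1 -> changes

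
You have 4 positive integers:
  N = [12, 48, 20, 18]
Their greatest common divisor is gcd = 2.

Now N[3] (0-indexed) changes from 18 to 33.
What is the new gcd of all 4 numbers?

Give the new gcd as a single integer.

Numbers: [12, 48, 20, 18], gcd = 2
Change: index 3, 18 -> 33
gcd of the OTHER numbers (without index 3): gcd([12, 48, 20]) = 4
New gcd = gcd(g_others, new_val) = gcd(4, 33) = 1

Answer: 1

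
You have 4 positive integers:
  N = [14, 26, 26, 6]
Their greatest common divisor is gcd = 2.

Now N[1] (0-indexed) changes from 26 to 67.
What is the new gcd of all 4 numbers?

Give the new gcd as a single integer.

Numbers: [14, 26, 26, 6], gcd = 2
Change: index 1, 26 -> 67
gcd of the OTHER numbers (without index 1): gcd([14, 26, 6]) = 2
New gcd = gcd(g_others, new_val) = gcd(2, 67) = 1

Answer: 1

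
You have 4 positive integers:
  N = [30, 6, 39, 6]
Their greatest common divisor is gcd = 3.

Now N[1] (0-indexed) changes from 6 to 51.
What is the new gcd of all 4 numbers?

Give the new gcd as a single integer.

Numbers: [30, 6, 39, 6], gcd = 3
Change: index 1, 6 -> 51
gcd of the OTHER numbers (without index 1): gcd([30, 39, 6]) = 3
New gcd = gcd(g_others, new_val) = gcd(3, 51) = 3

Answer: 3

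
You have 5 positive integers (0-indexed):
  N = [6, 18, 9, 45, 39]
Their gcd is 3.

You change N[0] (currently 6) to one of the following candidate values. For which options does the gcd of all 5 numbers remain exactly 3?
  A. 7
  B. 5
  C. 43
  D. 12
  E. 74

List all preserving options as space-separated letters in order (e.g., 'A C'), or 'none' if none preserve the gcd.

Old gcd = 3; gcd of others (without N[0]) = 3
New gcd for candidate v: gcd(3, v). Preserves old gcd iff gcd(3, v) = 3.
  Option A: v=7, gcd(3,7)=1 -> changes
  Option B: v=5, gcd(3,5)=1 -> changes
  Option C: v=43, gcd(3,43)=1 -> changes
  Option D: v=12, gcd(3,12)=3 -> preserves
  Option E: v=74, gcd(3,74)=1 -> changes

Answer: D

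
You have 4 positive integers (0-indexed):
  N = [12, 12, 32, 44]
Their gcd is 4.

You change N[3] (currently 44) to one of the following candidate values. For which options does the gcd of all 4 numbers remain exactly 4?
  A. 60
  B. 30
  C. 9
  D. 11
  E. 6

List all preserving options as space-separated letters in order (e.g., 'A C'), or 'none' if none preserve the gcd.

Answer: A

Derivation:
Old gcd = 4; gcd of others (without N[3]) = 4
New gcd for candidate v: gcd(4, v). Preserves old gcd iff gcd(4, v) = 4.
  Option A: v=60, gcd(4,60)=4 -> preserves
  Option B: v=30, gcd(4,30)=2 -> changes
  Option C: v=9, gcd(4,9)=1 -> changes
  Option D: v=11, gcd(4,11)=1 -> changes
  Option E: v=6, gcd(4,6)=2 -> changes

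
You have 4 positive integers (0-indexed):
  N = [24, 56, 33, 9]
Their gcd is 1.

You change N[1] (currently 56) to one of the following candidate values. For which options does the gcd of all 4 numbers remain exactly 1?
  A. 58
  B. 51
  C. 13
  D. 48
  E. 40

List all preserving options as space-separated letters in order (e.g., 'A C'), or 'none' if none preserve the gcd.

Old gcd = 1; gcd of others (without N[1]) = 3
New gcd for candidate v: gcd(3, v). Preserves old gcd iff gcd(3, v) = 1.
  Option A: v=58, gcd(3,58)=1 -> preserves
  Option B: v=51, gcd(3,51)=3 -> changes
  Option C: v=13, gcd(3,13)=1 -> preserves
  Option D: v=48, gcd(3,48)=3 -> changes
  Option E: v=40, gcd(3,40)=1 -> preserves

Answer: A C E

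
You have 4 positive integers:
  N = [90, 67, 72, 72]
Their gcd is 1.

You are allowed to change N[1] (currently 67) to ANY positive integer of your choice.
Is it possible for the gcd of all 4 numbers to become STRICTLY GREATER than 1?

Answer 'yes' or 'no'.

Current gcd = 1
gcd of all OTHER numbers (without N[1]=67): gcd([90, 72, 72]) = 18
The new gcd after any change is gcd(18, new_value).
This can be at most 18.
Since 18 > old gcd 1, the gcd CAN increase (e.g., set N[1] = 18).

Answer: yes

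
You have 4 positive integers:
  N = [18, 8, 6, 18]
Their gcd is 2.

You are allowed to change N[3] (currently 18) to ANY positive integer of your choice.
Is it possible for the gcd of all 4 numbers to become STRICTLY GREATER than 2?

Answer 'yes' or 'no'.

Current gcd = 2
gcd of all OTHER numbers (without N[3]=18): gcd([18, 8, 6]) = 2
The new gcd after any change is gcd(2, new_value).
This can be at most 2.
Since 2 = old gcd 2, the gcd can only stay the same or decrease.

Answer: no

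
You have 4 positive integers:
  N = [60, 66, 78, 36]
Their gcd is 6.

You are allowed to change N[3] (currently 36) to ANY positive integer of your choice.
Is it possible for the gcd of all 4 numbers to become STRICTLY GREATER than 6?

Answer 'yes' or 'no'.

Answer: no

Derivation:
Current gcd = 6
gcd of all OTHER numbers (without N[3]=36): gcd([60, 66, 78]) = 6
The new gcd after any change is gcd(6, new_value).
This can be at most 6.
Since 6 = old gcd 6, the gcd can only stay the same or decrease.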